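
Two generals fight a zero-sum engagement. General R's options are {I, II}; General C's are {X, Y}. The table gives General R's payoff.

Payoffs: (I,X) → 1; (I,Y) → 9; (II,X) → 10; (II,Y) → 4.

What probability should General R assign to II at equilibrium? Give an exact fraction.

4/7

Row minima: I → 1, II → 4; maximin = 4.
Column maxima: X → 10, Y → 9; minimax = 9.
4 ≠ 9, so there is no saddle point; optimal play is mixed.
Let General R play I with probability p. Expected payoff against X: 1p + 10(1−p) = −9p + 10; against Y: 9p + 4(1−p) = 5p + 4.
Setting these equal: −9p + 10 = 5p + 4 ⇒ −14p = -6 ⇒ p = 3/7, and the value is (-9)·(3/7) + 10 = 43/7.
For General C: with q = P(X), equating I's and II's payoffs gives −8q + 9 = 6q + 4 ⇒ q = 5/14.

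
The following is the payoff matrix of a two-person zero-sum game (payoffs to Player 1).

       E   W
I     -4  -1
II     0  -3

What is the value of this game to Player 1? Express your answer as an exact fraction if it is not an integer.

Row minima: I → -4, II → -3; maximin = -3.
Column maxima: E → 0, W → -1; minimax = -1.
-3 ≠ -1, so there is no saddle point; optimal play is mixed.
Let Player 1 play I with probability p. Expected payoff against E: (-4)p + 0(1−p) = −4p; against W: (-1)p + (-3)(1−p) = 2p − 3.
Setting these equal: −4p = 2p − 3 ⇒ −6p = -3 ⇒ p = 1/2, and the value is (-4)·(1/2) = -2.
For Player 2: with q = P(E), equating I's and II's payoffs gives −3q − 1 = 3q − 3 ⇒ q = 1/3.

-2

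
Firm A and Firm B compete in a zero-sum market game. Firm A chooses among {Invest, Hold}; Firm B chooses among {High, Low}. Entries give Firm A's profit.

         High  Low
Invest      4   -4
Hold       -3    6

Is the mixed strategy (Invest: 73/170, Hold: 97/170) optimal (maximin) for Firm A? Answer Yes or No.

Against High this mix gives (73/170)·4 + (97/170)·(-3) = 1/170.
Against Low this mix gives (73/170)·(-4) + (97/170)·6 = 29/17.
Firm B will play High, holding Firm A to 1/170. Shifting weight toward the row that does better against High would raise this floor (the equalizing mix achieves 12/17 against both High and Low), so the proposed strategy is not optimal.

No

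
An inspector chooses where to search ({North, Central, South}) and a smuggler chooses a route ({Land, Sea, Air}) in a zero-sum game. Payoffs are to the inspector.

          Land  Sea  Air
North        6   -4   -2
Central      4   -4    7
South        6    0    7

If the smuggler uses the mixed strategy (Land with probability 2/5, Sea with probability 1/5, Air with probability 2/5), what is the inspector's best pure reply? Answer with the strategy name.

Expected payoff of North: (2/5)·6 + (1/5)·(-4) + (2/5)·(-2) = 4/5.
Expected payoff of Central: (2/5)·4 + (1/5)·(-4) + (2/5)·7 = 18/5.
Expected payoff of South: (2/5)·6 + (1/5)·0 + (2/5)·7 = 26/5.
The largest is 26/5, so the inspector's best response is South.

South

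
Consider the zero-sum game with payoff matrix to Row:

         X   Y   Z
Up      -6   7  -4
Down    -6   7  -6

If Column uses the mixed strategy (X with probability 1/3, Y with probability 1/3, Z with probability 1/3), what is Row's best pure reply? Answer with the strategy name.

Expected payoff of Up: (1/3)·(-6) + (1/3)·7 + (1/3)·(-4) = -1.
Expected payoff of Down: (1/3)·(-6) + (1/3)·7 + (1/3)·(-6) = -5/3.
The largest is -1, so Row's best response is Up.

Up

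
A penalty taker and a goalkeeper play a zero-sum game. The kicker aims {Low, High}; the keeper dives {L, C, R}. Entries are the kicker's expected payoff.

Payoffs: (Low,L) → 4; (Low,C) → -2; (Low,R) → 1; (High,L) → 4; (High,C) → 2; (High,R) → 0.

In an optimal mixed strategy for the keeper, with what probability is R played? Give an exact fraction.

Row minima: Low → -2, High → 0; maximin = 0.
Column maxima: L → 4, C → 2, R → 1; minimax = 1.
0 ≠ 1, so there is no saddle point; optimal play is mixed.
L is strictly dominated by C (it gives the kicker strictly more in every row), so the keeper never plays it.
On the remaining 2×2 (Low, High vs C, R):
Let the kicker play Low with probability p. Expected payoff against C: (-2)p + 2(1−p) = −4p + 2; against R: 1p + 0(1−p) = p.
Setting these equal: −4p + 2 = p ⇒ −5p = -2 ⇒ p = 2/5, and the value is (-4)·(2/5) + 2 = 2/5.
For the keeper: with q = P(C), equating Low's and High's payoffs gives −3q + 1 = 2q ⇒ q = 1/5.

4/5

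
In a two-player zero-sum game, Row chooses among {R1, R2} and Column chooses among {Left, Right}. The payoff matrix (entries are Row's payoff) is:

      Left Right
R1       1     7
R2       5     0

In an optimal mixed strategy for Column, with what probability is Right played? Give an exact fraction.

Row minima: R1 → 1, R2 → 0; maximin = 1.
Column maxima: Left → 5, Right → 7; minimax = 5.
1 ≠ 5, so there is no saddle point; optimal play is mixed.
Let Row play R1 with probability p. Expected payoff against Left: 1p + 5(1−p) = −4p + 5; against Right: 7p + 0(1−p) = 7p.
Setting these equal: −4p + 5 = 7p ⇒ −11p = -5 ⇒ p = 5/11, and the value is (-4)·(5/11) + 5 = 35/11.
For Column: with q = P(Left), equating R1's and R2's payoffs gives −6q + 7 = 5q ⇒ q = 7/11.

4/11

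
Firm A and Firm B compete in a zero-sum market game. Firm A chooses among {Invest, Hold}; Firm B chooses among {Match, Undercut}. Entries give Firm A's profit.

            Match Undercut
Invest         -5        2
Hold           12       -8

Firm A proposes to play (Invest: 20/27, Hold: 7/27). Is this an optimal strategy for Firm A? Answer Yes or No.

Against Match this mix gives (20/27)·(-5) + (7/27)·12 = -16/27.
Against Undercut this mix gives (20/27)·2 + (7/27)·(-8) = -16/27.
All of Firm B's active replies (Match, Undercut) yield -16/27, and no column does worse for Firm A. The mix makes Firm B indifferent and guarantees -16/27, so it is optimal.

Yes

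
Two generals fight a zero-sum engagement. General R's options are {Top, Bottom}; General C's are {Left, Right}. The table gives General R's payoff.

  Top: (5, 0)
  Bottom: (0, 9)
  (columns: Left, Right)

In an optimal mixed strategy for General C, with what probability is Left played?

9/14

Row minima: Top → 0, Bottom → 0; maximin = 0.
Column maxima: Left → 5, Right → 9; minimax = 5.
0 ≠ 5, so there is no saddle point; optimal play is mixed.
Let General R play Top with probability p. Expected payoff against Left: 5p + 0(1−p) = 5p; against Right: 0p + 9(1−p) = −9p + 9.
Setting these equal: 5p = −9p + 9 ⇒ 14p = 9 ⇒ p = 9/14, and the value is (5)·(9/14) = 45/14.
For General C: with q = P(Left), equating Top's and Bottom's payoffs gives 5q = −9q + 9 ⇒ q = 9/14.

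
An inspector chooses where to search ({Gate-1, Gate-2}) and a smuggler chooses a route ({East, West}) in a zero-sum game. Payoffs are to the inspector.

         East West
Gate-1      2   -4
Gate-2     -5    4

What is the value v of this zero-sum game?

-4/5

Row minima: Gate-1 → -4, Gate-2 → -5; maximin = -4.
Column maxima: East → 2, West → 4; minimax = 2.
-4 ≠ 2, so there is no saddle point; optimal play is mixed.
Let the inspector play Gate-1 with probability p. Expected payoff against East: 2p + (-5)(1−p) = 7p − 5; against West: (-4)p + 4(1−p) = −8p + 4.
Setting these equal: 7p − 5 = −8p + 4 ⇒ 15p = 9 ⇒ p = 3/5, and the value is (7)·(3/5) − 5 = -4/5.
For the smuggler: with q = P(East), equating Gate-1's and Gate-2's payoffs gives 6q − 4 = −9q + 4 ⇒ q = 8/15.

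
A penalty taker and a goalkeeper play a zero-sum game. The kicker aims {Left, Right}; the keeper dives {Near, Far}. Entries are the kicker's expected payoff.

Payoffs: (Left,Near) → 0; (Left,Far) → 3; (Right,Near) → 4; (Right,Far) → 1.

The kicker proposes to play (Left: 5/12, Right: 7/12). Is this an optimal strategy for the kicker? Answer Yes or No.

Against Near this mix gives (5/12)·0 + (7/12)·4 = 7/3.
Against Far this mix gives (5/12)·3 + (7/12)·1 = 11/6.
The keeper will play Far, holding the kicker to 11/6. Shifting weight toward the row that does better against Far would raise this floor (the equalizing mix achieves 2 against both Far and Near), so the proposed strategy is not optimal.

No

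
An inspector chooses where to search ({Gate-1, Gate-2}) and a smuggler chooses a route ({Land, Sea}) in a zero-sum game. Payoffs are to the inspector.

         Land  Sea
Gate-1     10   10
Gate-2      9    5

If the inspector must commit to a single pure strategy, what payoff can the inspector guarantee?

Row minima: Gate-1 → 10, Gate-2 → 5.
The best of these is 10.

10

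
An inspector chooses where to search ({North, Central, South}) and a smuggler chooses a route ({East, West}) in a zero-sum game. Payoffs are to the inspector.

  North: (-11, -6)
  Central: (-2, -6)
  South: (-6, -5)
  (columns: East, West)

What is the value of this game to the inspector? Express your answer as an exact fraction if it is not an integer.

Row minima: North → -11, Central → -6, South → -6; maximin = -6.
Column maxima: East → -2, West → -5; minimax = -5.
-6 ≠ -5, so there is no saddle point; optimal play is mixed.
North is strictly dominated by South, so the inspector never plays it.
On the remaining 2×2 (Central, South vs East, West):
Let the inspector play Central with probability p. Expected payoff against East: (-2)p + (-6)(1−p) = 4p − 6; against West: (-6)p + (-5)(1−p) = −p − 5.
Setting these equal: 4p − 6 = −p − 5 ⇒ 5p = 1 ⇒ p = 1/5, and the value is (4)·(1/5) − 6 = -26/5.
For the smuggler: with q = P(East), equating Central's and South's payoffs gives 4q − 6 = −q − 5 ⇒ q = 1/5.

-26/5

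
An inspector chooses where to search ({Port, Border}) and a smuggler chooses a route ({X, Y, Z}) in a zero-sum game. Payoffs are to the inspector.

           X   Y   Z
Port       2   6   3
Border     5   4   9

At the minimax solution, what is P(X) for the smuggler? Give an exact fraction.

2/5

Row minima: Port → 2, Border → 4; maximin = 4.
Column maxima: X → 5, Y → 6, Z → 9; minimax = 5.
4 ≠ 5, so there is no saddle point; optimal play is mixed.
Z is strictly dominated by X (it gives the inspector strictly more in every row), so the smuggler never plays it.
On the remaining 2×2 (Port, Border vs X, Y):
Let the inspector play Port with probability p. Expected payoff against X: 2p + 5(1−p) = −3p + 5; against Y: 6p + 4(1−p) = 2p + 4.
Setting these equal: −3p + 5 = 2p + 4 ⇒ −5p = -1 ⇒ p = 1/5, and the value is (-3)·(1/5) + 5 = 22/5.
For the smuggler: with q = P(X), equating Port's and Border's payoffs gives −4q + 6 = q + 4 ⇒ q = 2/5.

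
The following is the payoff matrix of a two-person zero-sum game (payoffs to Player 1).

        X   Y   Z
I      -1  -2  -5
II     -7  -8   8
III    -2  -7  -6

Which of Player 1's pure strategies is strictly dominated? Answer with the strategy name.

I gives a strictly higher payoff than III against every column: -1 > -2, -2 > -7, -5 > -6.
So III is strictly dominated and Player 1 never plays it.

III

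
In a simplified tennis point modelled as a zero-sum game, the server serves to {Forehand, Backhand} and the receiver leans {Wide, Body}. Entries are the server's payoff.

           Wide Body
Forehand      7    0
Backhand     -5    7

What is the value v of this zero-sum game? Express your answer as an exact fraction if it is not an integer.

49/19

Row minima: Forehand → 0, Backhand → -5; maximin = 0.
Column maxima: Wide → 7, Body → 7; minimax = 7.
0 ≠ 7, so there is no saddle point; optimal play is mixed.
Let the server play Forehand with probability p. Expected payoff against Wide: 7p + (-5)(1−p) = 12p − 5; against Body: 0p + 7(1−p) = −7p + 7.
Setting these equal: 12p − 5 = −7p + 7 ⇒ 19p = 12 ⇒ p = 12/19, and the value is (12)·(12/19) − 5 = 49/19.
For the receiver: with q = P(Wide), equating Forehand's and Backhand's payoffs gives 7q = −12q + 7 ⇒ q = 7/19.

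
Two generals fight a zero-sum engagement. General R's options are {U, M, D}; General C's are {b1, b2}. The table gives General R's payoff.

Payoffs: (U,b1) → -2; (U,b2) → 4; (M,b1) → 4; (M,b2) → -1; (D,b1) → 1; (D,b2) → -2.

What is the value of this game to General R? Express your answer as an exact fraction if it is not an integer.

14/11

Row minima: U → -2, M → -1, D → -2; maximin = -1.
Column maxima: b1 → 4, b2 → 4; minimax = 4.
-1 ≠ 4, so there is no saddle point; optimal play is mixed.
D is strictly dominated by M, so General R never plays it.
On the remaining 2×2 (U, M vs b1, b2):
Let General R play U with probability p. Expected payoff against b1: (-2)p + 4(1−p) = −6p + 4; against b2: 4p + (-1)(1−p) = 5p − 1.
Setting these equal: −6p + 4 = 5p − 1 ⇒ −11p = -5 ⇒ p = 5/11, and the value is (-6)·(5/11) + 4 = 14/11.
For General C: with q = P(b1), equating U's and M's payoffs gives −6q + 4 = 5q − 1 ⇒ q = 5/11.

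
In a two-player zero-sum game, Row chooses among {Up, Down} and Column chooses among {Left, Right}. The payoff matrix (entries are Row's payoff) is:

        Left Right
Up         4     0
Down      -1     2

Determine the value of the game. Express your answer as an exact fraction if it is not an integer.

8/7

Row minima: Up → 0, Down → -1; maximin = 0.
Column maxima: Left → 4, Right → 2; minimax = 2.
0 ≠ 2, so there is no saddle point; optimal play is mixed.
Let Row play Up with probability p. Expected payoff against Left: 4p + (-1)(1−p) = 5p − 1; against Right: 0p + 2(1−p) = −2p + 2.
Setting these equal: 5p − 1 = −2p + 2 ⇒ 7p = 3 ⇒ p = 3/7, and the value is (5)·(3/7) − 1 = 8/7.
For Column: with q = P(Left), equating Up's and Down's payoffs gives 4q = −3q + 2 ⇒ q = 2/7.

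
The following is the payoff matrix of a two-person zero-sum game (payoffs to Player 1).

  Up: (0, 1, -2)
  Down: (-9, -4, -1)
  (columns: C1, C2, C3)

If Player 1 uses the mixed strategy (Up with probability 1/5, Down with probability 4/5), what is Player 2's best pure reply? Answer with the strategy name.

C1

If Player 2 plays C1, Player 1's expected payoff is (1/5)·0 + (4/5)·(-9) = -36/5.
If Player 2 plays C2, Player 1's expected payoff is (1/5)·1 + (4/5)·(-4) = -3.
If Player 2 plays C3, Player 1's expected payoff is (1/5)·(-2) + (4/5)·(-1) = -6/5.
Player 2 minimizes Player 1's payoff; the smallest is -36/5, so the best response is C1.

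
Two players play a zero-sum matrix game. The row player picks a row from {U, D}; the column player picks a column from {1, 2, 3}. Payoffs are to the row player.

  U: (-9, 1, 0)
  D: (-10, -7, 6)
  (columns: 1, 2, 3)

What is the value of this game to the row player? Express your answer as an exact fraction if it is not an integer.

Row minima: U → -9, D → -10; maximin = -9.
Column maxima: 1 → -9, 2 → 1, 3 → 6; minimax = -9.
Since maximin = minimax = -9, there is a saddle point and the value is -9.

-9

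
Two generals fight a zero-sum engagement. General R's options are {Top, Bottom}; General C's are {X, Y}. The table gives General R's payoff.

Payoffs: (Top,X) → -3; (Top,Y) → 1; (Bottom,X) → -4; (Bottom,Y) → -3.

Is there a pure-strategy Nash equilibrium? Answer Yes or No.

Row minima: Top → -3, Bottom → -4; maximin = -3.
Column maxima: X → -3, Y → 1; minimax = -3.
maximin = minimax = -3, so a saddle point exists.

Yes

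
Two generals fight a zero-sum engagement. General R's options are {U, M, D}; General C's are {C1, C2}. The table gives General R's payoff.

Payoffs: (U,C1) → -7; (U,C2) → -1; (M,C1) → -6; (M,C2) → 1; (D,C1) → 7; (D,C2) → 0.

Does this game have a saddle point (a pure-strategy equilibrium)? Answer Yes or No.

Row minima: U → -7, M → -6, D → 0; maximin = 0.
Column maxima: C1 → 7, C2 → 1; minimax = 1.
0 ≠ 1, so no pure-strategy equilibrium exists.

No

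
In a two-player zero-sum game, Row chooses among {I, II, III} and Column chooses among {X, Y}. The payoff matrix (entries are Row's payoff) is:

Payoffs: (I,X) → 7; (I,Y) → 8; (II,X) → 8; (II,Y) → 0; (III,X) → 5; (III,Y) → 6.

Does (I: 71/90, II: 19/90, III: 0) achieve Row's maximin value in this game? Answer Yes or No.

Against X this mix gives (71/90)·7 + (19/90)·8 = 649/90.
Against Y this mix gives (71/90)·8 + (19/90)·0 = 284/45.
Column will play Y, holding Row to 284/45. Shifting weight toward the row that does better against Y would raise this floor (the equalizing mix achieves 64/9 against both Y and X), so the proposed strategy is not optimal.

No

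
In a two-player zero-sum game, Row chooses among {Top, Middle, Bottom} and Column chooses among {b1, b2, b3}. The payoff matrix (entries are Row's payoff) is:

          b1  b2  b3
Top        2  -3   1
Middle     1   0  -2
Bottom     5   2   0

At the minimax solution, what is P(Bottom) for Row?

Row minima: Top → -3, Middle → -2, Bottom → 0; maximin = 0.
Column maxima: b1 → 5, b2 → 2, b3 → 1; minimax = 1.
0 ≠ 1, so there is no saddle point; optimal play is mixed.
Middle is strictly dominated by Bottom, so Row never plays it.
b1 is strictly dominated by b2 (it gives Row strictly more in every row), so Column never plays it.
On the remaining 2×2 (Top, Bottom vs b2, b3):
Let Row play Top with probability p. Expected payoff against b2: (-3)p + 2(1−p) = −5p + 2; against b3: 1p + 0(1−p) = p.
Setting these equal: −5p + 2 = p ⇒ −6p = -2 ⇒ p = 1/3, and the value is (-5)·(1/3) + 2 = 1/3.
For Column: with q = P(b2), equating Top's and Bottom's payoffs gives −4q + 1 = 2q ⇒ q = 1/6.

2/3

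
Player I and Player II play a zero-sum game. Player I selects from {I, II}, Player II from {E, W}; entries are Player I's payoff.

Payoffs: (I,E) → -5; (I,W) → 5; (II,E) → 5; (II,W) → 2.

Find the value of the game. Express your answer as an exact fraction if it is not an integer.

35/13

Row minima: I → -5, II → 2; maximin = 2.
Column maxima: E → 5, W → 5; minimax = 5.
2 ≠ 5, so there is no saddle point; optimal play is mixed.
Let Player I play I with probability p. Expected payoff against E: (-5)p + 5(1−p) = −10p + 5; against W: 5p + 2(1−p) = 3p + 2.
Setting these equal: −10p + 5 = 3p + 2 ⇒ −13p = -3 ⇒ p = 3/13, and the value is (-10)·(3/13) + 5 = 35/13.
For Player II: with q = P(E), equating I's and II's payoffs gives −10q + 5 = 3q + 2 ⇒ q = 3/13.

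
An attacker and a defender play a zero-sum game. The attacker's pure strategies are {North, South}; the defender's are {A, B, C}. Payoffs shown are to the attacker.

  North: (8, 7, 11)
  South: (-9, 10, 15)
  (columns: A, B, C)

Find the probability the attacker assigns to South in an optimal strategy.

Row minima: North → 7, South → -9; maximin = 7.
Column maxima: A → 8, B → 10, C → 15; minimax = 8.
7 ≠ 8, so there is no saddle point; optimal play is mixed.
C is strictly dominated by A (it gives the attacker strictly more in every row), so the defender never plays it.
On the remaining 2×2 (North, South vs A, B):
Let the attacker play North with probability p. Expected payoff against A: 8p + (-9)(1−p) = 17p − 9; against B: 7p + 10(1−p) = −3p + 10.
Setting these equal: 17p − 9 = −3p + 10 ⇒ 20p = 19 ⇒ p = 19/20, and the value is (17)·(19/20) − 9 = 143/20.
For the defender: with q = P(A), equating North's and South's payoffs gives q + 7 = −19q + 10 ⇒ q = 3/20.

1/20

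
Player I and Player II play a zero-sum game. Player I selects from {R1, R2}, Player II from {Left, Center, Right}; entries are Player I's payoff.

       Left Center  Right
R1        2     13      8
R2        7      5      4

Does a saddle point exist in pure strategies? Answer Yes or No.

No

Row minima: R1 → 2, R2 → 4; maximin = 4.
Column maxima: Left → 7, Center → 13, Right → 8; minimax = 7.
4 ≠ 7, so no pure-strategy equilibrium exists.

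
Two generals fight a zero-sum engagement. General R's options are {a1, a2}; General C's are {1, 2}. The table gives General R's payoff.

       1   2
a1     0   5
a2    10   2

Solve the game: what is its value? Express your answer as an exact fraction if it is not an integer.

Row minima: a1 → 0, a2 → 2; maximin = 2.
Column maxima: 1 → 10, 2 → 5; minimax = 5.
2 ≠ 5, so there is no saddle point; optimal play is mixed.
Let General R play a1 with probability p. Expected payoff against 1: 0p + 10(1−p) = −10p + 10; against 2: 5p + 2(1−p) = 3p + 2.
Setting these equal: −10p + 10 = 3p + 2 ⇒ −13p = -8 ⇒ p = 8/13, and the value is (-10)·(8/13) + 10 = 50/13.
For General C: with q = P(1), equating a1's and a2's payoffs gives −5q + 5 = 8q + 2 ⇒ q = 3/13.

50/13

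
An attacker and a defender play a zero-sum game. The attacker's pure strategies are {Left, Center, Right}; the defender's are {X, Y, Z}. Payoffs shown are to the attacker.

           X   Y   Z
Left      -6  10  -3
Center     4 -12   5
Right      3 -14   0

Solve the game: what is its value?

-1

Row minima: Left → -6, Center → -12, Right → -14; maximin = -6.
Column maxima: X → 4, Y → 10, Z → 5; minimax = 4.
-6 ≠ 4, so there is no saddle point; optimal play is mixed.
Right is strictly dominated by Center, so the attacker never plays it.
With Right eliminated, Z is strictly dominated by X (it gives the attacker strictly more in every remaining row), so the defender never plays it.
On the remaining 2×2 (Left, Center vs X, Y):
Let the attacker play Left with probability p. Expected payoff against X: (-6)p + 4(1−p) = −10p + 4; against Y: 10p + (-12)(1−p) = 22p − 12.
Setting these equal: −10p + 4 = 22p − 12 ⇒ −32p = -16 ⇒ p = 1/2, and the value is (-10)·(1/2) + 4 = -1.
For the defender: with q = P(X), equating Left's and Center's payoffs gives −16q + 10 = 16q − 12 ⇒ q = 11/16.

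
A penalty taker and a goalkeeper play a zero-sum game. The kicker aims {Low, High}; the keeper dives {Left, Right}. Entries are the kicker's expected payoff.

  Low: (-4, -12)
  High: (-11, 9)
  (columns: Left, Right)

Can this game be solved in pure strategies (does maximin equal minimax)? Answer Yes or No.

No

Row minima: Low → -12, High → -11; maximin = -11.
Column maxima: Left → -4, Right → 9; minimax = -4.
-11 ≠ -4, so no pure-strategy equilibrium exists.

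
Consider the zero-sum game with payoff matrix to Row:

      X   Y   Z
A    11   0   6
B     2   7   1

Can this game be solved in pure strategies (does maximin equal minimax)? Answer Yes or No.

No

Row minima: A → 0, B → 1; maximin = 1.
Column maxima: X → 11, Y → 7, Z → 6; minimax = 6.
1 ≠ 6, so no pure-strategy equilibrium exists.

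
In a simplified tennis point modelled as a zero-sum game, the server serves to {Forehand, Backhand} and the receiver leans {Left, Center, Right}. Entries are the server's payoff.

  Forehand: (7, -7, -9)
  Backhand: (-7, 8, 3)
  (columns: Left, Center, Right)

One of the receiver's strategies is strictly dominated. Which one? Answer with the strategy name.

Center

Right holds the server's payoff strictly below Center in every row: -9 < -7, 3 < 8.
So Center is strictly dominated for the receiver.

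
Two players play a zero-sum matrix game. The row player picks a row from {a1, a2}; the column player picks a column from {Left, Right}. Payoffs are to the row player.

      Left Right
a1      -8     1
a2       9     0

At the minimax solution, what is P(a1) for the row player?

Row minima: a1 → -8, a2 → 0; maximin = 0.
Column maxima: Left → 9, Right → 1; minimax = 1.
0 ≠ 1, so there is no saddle point; optimal play is mixed.
Let the row player play a1 with probability p. Expected payoff against Left: (-8)p + 9(1−p) = −17p + 9; against Right: 1p + 0(1−p) = p.
Setting these equal: −17p + 9 = p ⇒ −18p = -9 ⇒ p = 1/2, and the value is (-17)·(1/2) + 9 = 1/2.
For the column player: with q = P(Left), equating a1's and a2's payoffs gives −9q + 1 = 9q ⇒ q = 1/18.

1/2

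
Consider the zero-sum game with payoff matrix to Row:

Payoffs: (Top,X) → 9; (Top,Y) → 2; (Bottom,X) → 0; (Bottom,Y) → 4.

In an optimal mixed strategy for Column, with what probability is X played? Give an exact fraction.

2/11

Row minima: Top → 2, Bottom → 0; maximin = 2.
Column maxima: X → 9, Y → 4; minimax = 4.
2 ≠ 4, so there is no saddle point; optimal play is mixed.
Let Row play Top with probability p. Expected payoff against X: 9p + 0(1−p) = 9p; against Y: 2p + 4(1−p) = −2p + 4.
Setting these equal: 9p = −2p + 4 ⇒ 11p = 4 ⇒ p = 4/11, and the value is (9)·(4/11) = 36/11.
For Column: with q = P(X), equating Top's and Bottom's payoffs gives 7q + 2 = −4q + 4 ⇒ q = 2/11.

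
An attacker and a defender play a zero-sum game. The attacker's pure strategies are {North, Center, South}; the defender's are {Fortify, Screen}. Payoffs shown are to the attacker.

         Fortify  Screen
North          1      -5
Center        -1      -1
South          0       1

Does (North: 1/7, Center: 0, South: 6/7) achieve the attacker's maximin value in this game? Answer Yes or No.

Against Fortify this mix gives (1/7)·1 + (6/7)·0 = 1/7.
Against Screen this mix gives (1/7)·(-5) + (6/7)·1 = 1/7.
All of the defender's active replies (Fortify, Screen) yield 1/7, and no column does worse for the attacker. The mix makes the defender indifferent and guarantees 1/7, so it is optimal.

Yes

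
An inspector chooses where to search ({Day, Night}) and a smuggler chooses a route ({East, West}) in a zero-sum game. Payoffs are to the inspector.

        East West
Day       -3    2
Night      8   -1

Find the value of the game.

13/14

Row minima: Day → -3, Night → -1; maximin = -1.
Column maxima: East → 8, West → 2; minimax = 2.
-1 ≠ 2, so there is no saddle point; optimal play is mixed.
Let the inspector play Day with probability p. Expected payoff against East: (-3)p + 8(1−p) = −11p + 8; against West: 2p + (-1)(1−p) = 3p − 1.
Setting these equal: −11p + 8 = 3p − 1 ⇒ −14p = -9 ⇒ p = 9/14, and the value is (-11)·(9/14) + 8 = 13/14.
For the smuggler: with q = P(East), equating Day's and Night's payoffs gives −5q + 2 = 9q − 1 ⇒ q = 3/14.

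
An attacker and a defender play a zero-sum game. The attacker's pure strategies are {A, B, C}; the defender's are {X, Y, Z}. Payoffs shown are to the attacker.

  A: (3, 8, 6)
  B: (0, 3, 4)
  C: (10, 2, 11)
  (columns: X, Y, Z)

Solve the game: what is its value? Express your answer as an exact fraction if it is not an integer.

Row minima: A → 3, B → 0, C → 2; maximin = 3.
Column maxima: X → 10, Y → 8, Z → 11; minimax = 8.
3 ≠ 8, so there is no saddle point; optimal play is mixed.
B is strictly dominated by A, so the attacker never plays it.
Z is strictly dominated by X (it gives the attacker strictly more in every row), so the defender never plays it.
On the remaining 2×2 (A, C vs X, Y):
Let the attacker play A with probability p. Expected payoff against X: 3p + 10(1−p) = −7p + 10; against Y: 8p + 2(1−p) = 6p + 2.
Setting these equal: −7p + 10 = 6p + 2 ⇒ −13p = -8 ⇒ p = 8/13, and the value is (-7)·(8/13) + 10 = 74/13.
For the defender: with q = P(X), equating A's and C's payoffs gives −5q + 8 = 8q + 2 ⇒ q = 6/13.

74/13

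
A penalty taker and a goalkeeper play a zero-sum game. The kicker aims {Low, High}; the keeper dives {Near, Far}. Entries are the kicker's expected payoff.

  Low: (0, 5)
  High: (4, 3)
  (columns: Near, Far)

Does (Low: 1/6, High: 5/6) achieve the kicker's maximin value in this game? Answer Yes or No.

Yes

Against Near this mix gives (1/6)·0 + (5/6)·4 = 10/3.
Against Far this mix gives (1/6)·5 + (5/6)·3 = 10/3.
All of the keeper's active replies (Near, Far) yield 10/3, and no column does worse for the kicker. The mix makes the keeper indifferent and guarantees 10/3, so it is optimal.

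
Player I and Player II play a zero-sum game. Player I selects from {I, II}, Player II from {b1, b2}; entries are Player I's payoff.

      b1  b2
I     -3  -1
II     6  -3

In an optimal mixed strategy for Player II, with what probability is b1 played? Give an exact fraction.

2/11

Row minima: I → -3, II → -3; maximin = -3.
Column maxima: b1 → 6, b2 → -1; minimax = -1.
-3 ≠ -1, so there is no saddle point; optimal play is mixed.
Let Player I play I with probability p. Expected payoff against b1: (-3)p + 6(1−p) = −9p + 6; against b2: (-1)p + (-3)(1−p) = 2p − 3.
Setting these equal: −9p + 6 = 2p − 3 ⇒ −11p = -9 ⇒ p = 9/11, and the value is (-9)·(9/11) + 6 = -15/11.
For Player II: with q = P(b1), equating I's and II's payoffs gives −2q − 1 = 9q − 3 ⇒ q = 2/11.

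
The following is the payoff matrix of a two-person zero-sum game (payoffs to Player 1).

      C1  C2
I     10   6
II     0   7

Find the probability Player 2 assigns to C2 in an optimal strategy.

10/11

Row minima: I → 6, II → 0; maximin = 6.
Column maxima: C1 → 10, C2 → 7; minimax = 7.
6 ≠ 7, so there is no saddle point; optimal play is mixed.
Let Player 1 play I with probability p. Expected payoff against C1: 10p + 0(1−p) = 10p; against C2: 6p + 7(1−p) = −p + 7.
Setting these equal: 10p = −p + 7 ⇒ 11p = 7 ⇒ p = 7/11, and the value is (10)·(7/11) = 70/11.
For Player 2: with q = P(C1), equating I's and II's payoffs gives 4q + 6 = −7q + 7 ⇒ q = 1/11.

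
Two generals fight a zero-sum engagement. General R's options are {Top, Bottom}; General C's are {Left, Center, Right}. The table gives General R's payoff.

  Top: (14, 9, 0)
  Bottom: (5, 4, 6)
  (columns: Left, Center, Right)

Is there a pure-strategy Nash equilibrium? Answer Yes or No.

Row minima: Top → 0, Bottom → 4; maximin = 4.
Column maxima: Left → 14, Center → 9, Right → 6; minimax = 6.
4 ≠ 6, so no pure-strategy equilibrium exists.

No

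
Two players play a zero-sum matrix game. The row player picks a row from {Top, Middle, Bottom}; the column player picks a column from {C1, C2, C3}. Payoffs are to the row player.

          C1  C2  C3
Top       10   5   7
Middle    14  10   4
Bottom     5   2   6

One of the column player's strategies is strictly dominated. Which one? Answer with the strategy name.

C2 holds the row player's payoff strictly below C1 in every row: 5 < 10, 10 < 14, 2 < 5.
So C1 is strictly dominated for the column player.

C1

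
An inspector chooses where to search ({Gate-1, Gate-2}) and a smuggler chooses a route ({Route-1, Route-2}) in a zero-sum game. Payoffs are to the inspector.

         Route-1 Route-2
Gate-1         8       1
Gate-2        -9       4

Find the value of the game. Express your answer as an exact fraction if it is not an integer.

41/20

Row minima: Gate-1 → 1, Gate-2 → -9; maximin = 1.
Column maxima: Route-1 → 8, Route-2 → 4; minimax = 4.
1 ≠ 4, so there is no saddle point; optimal play is mixed.
Let the inspector play Gate-1 with probability p. Expected payoff against Route-1: 8p + (-9)(1−p) = 17p − 9; against Route-2: 1p + 4(1−p) = −3p + 4.
Setting these equal: 17p − 9 = −3p + 4 ⇒ 20p = 13 ⇒ p = 13/20, and the value is (17)·(13/20) − 9 = 41/20.
For the smuggler: with q = P(Route-1), equating Gate-1's and Gate-2's payoffs gives 7q + 1 = −13q + 4 ⇒ q = 3/20.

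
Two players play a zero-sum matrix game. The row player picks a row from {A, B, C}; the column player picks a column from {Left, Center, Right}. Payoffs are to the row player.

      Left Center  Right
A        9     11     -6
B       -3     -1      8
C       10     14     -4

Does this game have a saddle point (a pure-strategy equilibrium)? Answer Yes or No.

No

Row minima: A → -6, B → -3, C → -4; maximin = -3.
Column maxima: Left → 10, Center → 14, Right → 8; minimax = 8.
-3 ≠ 8, so no pure-strategy equilibrium exists.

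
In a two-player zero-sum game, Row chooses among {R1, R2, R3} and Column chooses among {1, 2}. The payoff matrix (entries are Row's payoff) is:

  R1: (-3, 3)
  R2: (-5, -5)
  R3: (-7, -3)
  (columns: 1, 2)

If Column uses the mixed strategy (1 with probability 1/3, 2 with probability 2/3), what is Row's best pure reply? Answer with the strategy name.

R1

Expected payoff of R1: (1/3)·(-3) + (2/3)·3 = 1.
Expected payoff of R2: (1/3)·(-5) + (2/3)·(-5) = -5.
Expected payoff of R3: (1/3)·(-7) + (2/3)·(-3) = -13/3.
The largest is 1, so Row's best response is R1.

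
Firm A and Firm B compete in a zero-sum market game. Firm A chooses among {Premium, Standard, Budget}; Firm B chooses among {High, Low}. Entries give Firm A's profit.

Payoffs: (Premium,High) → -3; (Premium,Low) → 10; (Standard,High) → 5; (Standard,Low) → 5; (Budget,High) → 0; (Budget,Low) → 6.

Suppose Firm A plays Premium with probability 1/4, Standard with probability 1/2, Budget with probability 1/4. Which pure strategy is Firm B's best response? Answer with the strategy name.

High

If Firm B plays High, Firm A's expected payoff is (1/4)·(-3) + (1/2)·5 + (1/4)·0 = 7/4.
If Firm B plays Low, Firm A's expected payoff is (1/4)·10 + (1/2)·5 + (1/4)·6 = 13/2.
Firm B minimizes Firm A's payoff; the smallest is 7/4, so the best response is High.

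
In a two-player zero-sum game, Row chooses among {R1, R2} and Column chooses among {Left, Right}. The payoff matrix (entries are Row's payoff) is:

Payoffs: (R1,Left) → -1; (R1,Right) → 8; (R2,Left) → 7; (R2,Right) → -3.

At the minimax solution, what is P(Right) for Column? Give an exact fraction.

8/19

Row minima: R1 → -1, R2 → -3; maximin = -1.
Column maxima: Left → 7, Right → 8; minimax = 7.
-1 ≠ 7, so there is no saddle point; optimal play is mixed.
Let Row play R1 with probability p. Expected payoff against Left: (-1)p + 7(1−p) = −8p + 7; against Right: 8p + (-3)(1−p) = 11p − 3.
Setting these equal: −8p + 7 = 11p − 3 ⇒ −19p = -10 ⇒ p = 10/19, and the value is (-8)·(10/19) + 7 = 53/19.
For Column: with q = P(Left), equating R1's and R2's payoffs gives −9q + 8 = 10q − 3 ⇒ q = 11/19.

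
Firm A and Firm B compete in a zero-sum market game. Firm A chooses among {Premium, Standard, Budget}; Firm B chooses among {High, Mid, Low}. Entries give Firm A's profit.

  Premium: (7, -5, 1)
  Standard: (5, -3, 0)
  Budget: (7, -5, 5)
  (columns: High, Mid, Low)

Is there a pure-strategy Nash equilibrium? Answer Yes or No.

Row minima: Premium → -5, Standard → -3, Budget → -5; maximin = -3.
Column maxima: High → 7, Mid → -3, Low → 5; minimax = -3.
maximin = minimax = -3, so a saddle point exists.

Yes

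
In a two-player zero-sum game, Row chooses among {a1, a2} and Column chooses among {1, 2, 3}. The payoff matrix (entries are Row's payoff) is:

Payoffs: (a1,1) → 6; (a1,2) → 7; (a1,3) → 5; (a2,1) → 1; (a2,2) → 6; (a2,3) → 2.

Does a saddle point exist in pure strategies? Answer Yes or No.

Yes

Row minima: a1 → 5, a2 → 1; maximin = 5.
Column maxima: 1 → 6, 2 → 7, 3 → 5; minimax = 5.
maximin = minimax = 5, so a saddle point exists.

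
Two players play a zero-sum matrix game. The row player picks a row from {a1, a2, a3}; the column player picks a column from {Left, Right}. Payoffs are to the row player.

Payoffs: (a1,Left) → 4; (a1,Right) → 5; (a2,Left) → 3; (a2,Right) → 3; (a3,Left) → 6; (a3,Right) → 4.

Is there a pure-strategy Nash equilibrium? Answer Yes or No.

Row minima: a1 → 4, a2 → 3, a3 → 4; maximin = 4.
Column maxima: Left → 6, Right → 5; minimax = 5.
4 ≠ 5, so no pure-strategy equilibrium exists.

No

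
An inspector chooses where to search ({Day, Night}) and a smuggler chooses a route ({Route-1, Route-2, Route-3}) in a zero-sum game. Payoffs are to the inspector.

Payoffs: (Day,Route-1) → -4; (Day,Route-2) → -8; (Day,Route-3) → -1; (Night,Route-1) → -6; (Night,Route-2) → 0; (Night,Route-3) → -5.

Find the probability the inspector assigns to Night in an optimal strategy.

Row minima: Day → -8, Night → -6; maximin = -6.
Column maxima: Route-1 → -4, Route-2 → 0, Route-3 → -1; minimax = -4.
-6 ≠ -4, so there is no saddle point; optimal play is mixed.
Route-3 is strictly dominated by Route-1 (it gives the inspector strictly more in every row), so the smuggler never plays it.
On the remaining 2×2 (Day, Night vs Route-1, Route-2):
Let the inspector play Day with probability p. Expected payoff against Route-1: (-4)p + (-6)(1−p) = 2p − 6; against Route-2: (-8)p + 0(1−p) = −8p.
Setting these equal: 2p − 6 = −8p ⇒ 10p = 6 ⇒ p = 3/5, and the value is (2)·(3/5) − 6 = -24/5.
For the smuggler: with q = P(Route-1), equating Day's and Night's payoffs gives 4q − 8 = −6q ⇒ q = 4/5.

2/5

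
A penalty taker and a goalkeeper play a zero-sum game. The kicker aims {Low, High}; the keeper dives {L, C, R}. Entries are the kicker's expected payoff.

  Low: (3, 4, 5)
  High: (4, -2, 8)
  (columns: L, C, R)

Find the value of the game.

22/7

Row minima: Low → 3, High → -2; maximin = 3.
Column maxima: L → 4, C → 4, R → 8; minimax = 4.
3 ≠ 4, so there is no saddle point; optimal play is mixed.
R is strictly dominated by L (it gives the kicker strictly more in every row), so the keeper never plays it.
On the remaining 2×2 (Low, High vs L, C):
Let the kicker play Low with probability p. Expected payoff against L: 3p + 4(1−p) = −p + 4; against C: 4p + (-2)(1−p) = 6p − 2.
Setting these equal: −p + 4 = 6p − 2 ⇒ −7p = -6 ⇒ p = 6/7, and the value is (-1)·(6/7) + 4 = 22/7.
For the keeper: with q = P(L), equating Low's and High's payoffs gives −q + 4 = 6q − 2 ⇒ q = 6/7.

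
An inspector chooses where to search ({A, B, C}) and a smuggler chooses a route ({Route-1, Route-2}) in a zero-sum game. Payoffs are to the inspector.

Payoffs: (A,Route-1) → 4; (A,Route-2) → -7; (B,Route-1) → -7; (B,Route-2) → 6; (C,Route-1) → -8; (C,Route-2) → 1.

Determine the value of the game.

Row minima: A → -7, B → -7, C → -8; maximin = -7.
Column maxima: Route-1 → 4, Route-2 → 6; minimax = 4.
-7 ≠ 4, so there is no saddle point; optimal play is mixed.
C is strictly dominated by B, so the inspector never plays it.
On the remaining 2×2 (A, B vs Route-1, Route-2):
Let the inspector play A with probability p. Expected payoff against Route-1: 4p + (-7)(1−p) = 11p − 7; against Route-2: (-7)p + 6(1−p) = −13p + 6.
Setting these equal: 11p − 7 = −13p + 6 ⇒ 24p = 13 ⇒ p = 13/24, and the value is (11)·(13/24) − 7 = -25/24.
For the smuggler: with q = P(Route-1), equating A's and B's payoffs gives 11q − 7 = −13q + 6 ⇒ q = 13/24.

-25/24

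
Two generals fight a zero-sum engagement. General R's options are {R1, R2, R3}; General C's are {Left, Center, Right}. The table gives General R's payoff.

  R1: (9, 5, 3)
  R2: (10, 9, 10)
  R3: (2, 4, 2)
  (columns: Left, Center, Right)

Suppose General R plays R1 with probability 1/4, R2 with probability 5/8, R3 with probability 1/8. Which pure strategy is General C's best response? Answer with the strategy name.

If General C plays Left, General R's expected payoff is (1/4)·9 + (5/8)·10 + (1/8)·2 = 35/4.
If General C plays Center, General R's expected payoff is (1/4)·5 + (5/8)·9 + (1/8)·4 = 59/8.
If General C plays Right, General R's expected payoff is (1/4)·3 + (5/8)·10 + (1/8)·2 = 29/4.
General C minimizes General R's payoff; the smallest is 29/4, so the best response is Right.

Right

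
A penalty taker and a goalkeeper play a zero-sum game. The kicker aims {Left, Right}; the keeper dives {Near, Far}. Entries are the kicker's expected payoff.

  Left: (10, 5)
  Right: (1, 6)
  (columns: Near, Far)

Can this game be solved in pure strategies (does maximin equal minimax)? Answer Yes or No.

Row minima: Left → 5, Right → 1; maximin = 5.
Column maxima: Near → 10, Far → 6; minimax = 6.
5 ≠ 6, so no pure-strategy equilibrium exists.

No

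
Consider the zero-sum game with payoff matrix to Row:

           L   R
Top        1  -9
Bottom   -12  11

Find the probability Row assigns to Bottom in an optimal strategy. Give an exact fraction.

10/33

Row minima: Top → -9, Bottom → -12; maximin = -9.
Column maxima: L → 1, R → 11; minimax = 1.
-9 ≠ 1, so there is no saddle point; optimal play is mixed.
Let Row play Top with probability p. Expected payoff against L: 1p + (-12)(1−p) = 13p − 12; against R: (-9)p + 11(1−p) = −20p + 11.
Setting these equal: 13p − 12 = −20p + 11 ⇒ 33p = 23 ⇒ p = 23/33, and the value is (13)·(23/33) − 12 = -97/33.
For Column: with q = P(L), equating Top's and Bottom's payoffs gives 10q − 9 = −23q + 11 ⇒ q = 20/33.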